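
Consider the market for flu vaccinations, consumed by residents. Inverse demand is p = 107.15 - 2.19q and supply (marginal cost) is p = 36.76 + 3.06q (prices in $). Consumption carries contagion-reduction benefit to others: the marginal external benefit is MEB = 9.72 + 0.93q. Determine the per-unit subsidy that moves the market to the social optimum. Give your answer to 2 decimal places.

Social marginal benefit = demand + MEB = 116.87 - 1.26q.
Set SMB = MC: 116.87 - 1.26q = 36.76 + 3.06q → q* = 18.5440.
The Pigouvian subsidy equals MEB at q*: 9.72 + 0.93×18.5440 = 26.9659.

subsidy = $26.97 per unit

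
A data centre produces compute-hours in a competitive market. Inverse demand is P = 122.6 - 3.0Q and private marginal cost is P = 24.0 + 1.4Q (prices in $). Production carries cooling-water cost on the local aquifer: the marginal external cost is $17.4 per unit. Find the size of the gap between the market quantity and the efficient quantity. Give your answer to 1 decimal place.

Market equilibrium (private): 24.0 + 1.4Q = 122.6 - 3.0Q → Q_m = 22.4091.
Social marginal cost = private MC + MEC = 41.4 + 1.4Q.
Set SMC = demand: 41.4 + 1.4Q = 122.6 - 3.0Q → Q* = 18.4545.
Gap = |22.4091 − 18.4545| = 3.9546.

4.0 units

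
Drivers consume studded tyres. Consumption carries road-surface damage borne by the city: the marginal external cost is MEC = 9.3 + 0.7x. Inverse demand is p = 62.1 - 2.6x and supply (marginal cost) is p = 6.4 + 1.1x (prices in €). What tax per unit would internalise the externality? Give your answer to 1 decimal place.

Social marginal benefit = demand − MEC = 52.8 - 3.3x.
Set SMB = MC: 52.8 - 3.3x = 6.4 + 1.1x → x* = 10.5455.
The Pigouvian tax equals MEC at x*: 9.3 + 0.7×10.5455 = 16.6819.

tax = €16.7 per unit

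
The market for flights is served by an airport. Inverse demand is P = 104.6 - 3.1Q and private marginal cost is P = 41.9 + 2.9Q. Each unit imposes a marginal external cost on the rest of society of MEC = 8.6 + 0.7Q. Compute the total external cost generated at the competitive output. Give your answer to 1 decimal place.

Market equilibrium (private): 41.9 + 2.9Q = 104.6 - 3.1Q → Q_m = 10.4500.
Total external cost = ∫₀^{Q_m} (8.6 + 0.7Q) dQ = 8.6×10.4500 + ½×0.7×10.4500² = 128.0909.

128.1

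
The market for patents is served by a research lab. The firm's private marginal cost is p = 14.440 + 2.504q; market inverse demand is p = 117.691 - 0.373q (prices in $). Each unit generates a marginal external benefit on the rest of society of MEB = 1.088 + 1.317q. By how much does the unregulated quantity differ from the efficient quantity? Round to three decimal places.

30.996 units

Market equilibrium (private): 14.440 + 2.504q = 117.691 - 0.373q → q_m = 35.8884.
Social marginal cost = private MC − MEB = 13.352 + 1.187q.
Set SMC = demand: 13.352 + 1.187q = 117.691 - 0.373q → q* = 66.8840.
Gap = |35.8884 − 66.8840| = 30.9956.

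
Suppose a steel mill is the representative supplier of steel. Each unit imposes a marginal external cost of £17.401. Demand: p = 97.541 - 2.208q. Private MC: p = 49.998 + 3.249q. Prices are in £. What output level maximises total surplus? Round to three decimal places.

q* = 5.524

Social marginal cost = private MC + MEC = 67.399 + 3.249q.
Set SMC = demand: 67.399 + 3.249q = 97.541 - 2.208q → q* = 5.5235.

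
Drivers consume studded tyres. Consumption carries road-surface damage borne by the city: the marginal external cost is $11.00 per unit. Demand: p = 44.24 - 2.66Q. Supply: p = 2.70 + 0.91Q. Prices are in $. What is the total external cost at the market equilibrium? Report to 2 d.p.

Market equilibrium (private): 2.70 + 0.91Q = 44.24 - 2.66Q → Q_m = 11.6359.
Total external cost = MEC × Q_m = 11.00 × 11.6359 = 127.9949.

$127.99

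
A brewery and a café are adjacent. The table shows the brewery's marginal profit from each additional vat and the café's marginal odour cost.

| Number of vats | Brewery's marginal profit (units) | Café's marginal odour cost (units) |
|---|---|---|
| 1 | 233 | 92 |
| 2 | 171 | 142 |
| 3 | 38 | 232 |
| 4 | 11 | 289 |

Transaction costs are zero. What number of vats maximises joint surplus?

2

Bargaining reaches the level where marginal profit last exceeds marginal odour cost.
That holds through level 2 (171 ≥ 142) but not at 3 (38 < 232).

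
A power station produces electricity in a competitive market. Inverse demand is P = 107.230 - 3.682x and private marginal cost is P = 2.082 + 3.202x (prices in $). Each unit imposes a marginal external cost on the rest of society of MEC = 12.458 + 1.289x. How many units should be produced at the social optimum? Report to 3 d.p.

x* = 11.341

Social marginal cost = private MC + MEC = 14.540 + 4.491x.
Set SMC = demand: 14.540 + 4.491x = 107.230 - 3.682x → x* = 11.3410.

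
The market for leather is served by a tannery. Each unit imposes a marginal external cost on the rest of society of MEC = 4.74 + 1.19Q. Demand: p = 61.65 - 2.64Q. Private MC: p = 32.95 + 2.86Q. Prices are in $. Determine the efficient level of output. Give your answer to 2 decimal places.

Q* = 3.58

Social marginal cost = private MC + MEC = 37.69 + 4.05Q.
Set SMC = demand: 37.69 + 4.05Q = 61.65 - 2.64Q → Q* = 3.5815.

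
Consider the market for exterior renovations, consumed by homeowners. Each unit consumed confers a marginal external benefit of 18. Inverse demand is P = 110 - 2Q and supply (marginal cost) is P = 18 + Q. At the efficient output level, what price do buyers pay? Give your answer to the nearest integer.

P = 37

Social marginal benefit = demand + MEB = 128 - 2Q.
Set SMB = MC: 128 - 2Q = 18 + Q → Q* = 36.6667.
Consumer price on the demand curve at Q*: 110 − 2×36.6667 = 36.6666.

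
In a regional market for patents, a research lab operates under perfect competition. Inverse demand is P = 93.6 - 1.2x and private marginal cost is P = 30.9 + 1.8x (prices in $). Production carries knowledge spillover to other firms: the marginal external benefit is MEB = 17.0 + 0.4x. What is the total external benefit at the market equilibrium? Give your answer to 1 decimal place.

$442.7

Market equilibrium (private): 30.9 + 1.8x = 93.6 - 1.2x → x_m = 20.9000.
Total external benefit = ∫₀^{x_m} (17.0 + 0.4x) dx = 17.0×20.9000 + ½×0.4×20.9000² = 442.6620.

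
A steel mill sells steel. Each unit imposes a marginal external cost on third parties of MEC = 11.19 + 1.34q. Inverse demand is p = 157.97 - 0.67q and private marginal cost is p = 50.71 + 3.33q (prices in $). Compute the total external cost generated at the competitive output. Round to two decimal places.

$781.82

Market equilibrium (private): 50.71 + 3.33q = 157.97 - 0.67q → q_m = 26.8150.
Total external cost = ∫₀^{q_m} (11.19 + 1.34q) dq = 11.19×26.8150 + ½×1.34×26.8150² = 781.8195.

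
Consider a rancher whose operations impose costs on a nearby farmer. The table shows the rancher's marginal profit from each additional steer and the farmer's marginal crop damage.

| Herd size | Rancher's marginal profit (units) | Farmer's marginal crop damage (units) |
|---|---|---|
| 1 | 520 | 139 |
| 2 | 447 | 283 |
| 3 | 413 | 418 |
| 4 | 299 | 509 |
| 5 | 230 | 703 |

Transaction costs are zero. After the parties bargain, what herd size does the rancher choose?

Bargaining reaches the level where marginal profit last exceeds marginal crop damage.
That holds through level 2 (447 ≥ 283) but not at 3 (413 < 418).

2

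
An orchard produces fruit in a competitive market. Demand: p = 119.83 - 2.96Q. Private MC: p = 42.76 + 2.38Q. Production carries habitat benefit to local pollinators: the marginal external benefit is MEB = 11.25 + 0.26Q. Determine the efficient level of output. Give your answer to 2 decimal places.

Social marginal cost = private MC − MEB = 31.51 + 2.12Q.
Set SMC = demand: 31.51 + 2.12Q = 119.83 - 2.96Q → Q* = 17.3858.

Q* = 17.39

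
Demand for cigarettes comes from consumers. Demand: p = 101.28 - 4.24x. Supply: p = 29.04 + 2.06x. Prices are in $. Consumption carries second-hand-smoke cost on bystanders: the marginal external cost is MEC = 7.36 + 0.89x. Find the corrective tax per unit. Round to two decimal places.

tax = $15.39 per unit

Social marginal benefit = demand − MEC = 93.92 - 5.13x.
Set SMB = MC: 93.92 - 5.13x = 29.04 + 2.06x → x* = 9.0236.
The Pigouvian tax equals MEC at x*: 7.36 + 0.89×9.0236 = 15.3910.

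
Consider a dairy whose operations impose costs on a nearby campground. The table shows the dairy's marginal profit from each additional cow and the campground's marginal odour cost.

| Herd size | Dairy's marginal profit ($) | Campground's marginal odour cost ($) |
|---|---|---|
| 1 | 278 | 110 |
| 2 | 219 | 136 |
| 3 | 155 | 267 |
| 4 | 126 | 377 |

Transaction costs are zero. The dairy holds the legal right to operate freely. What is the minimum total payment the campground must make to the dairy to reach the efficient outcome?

Left alone the dairy would choose level 4 (marginal profit stays positive).
Efficient level: k* = 2 (marginal profit ≥ marginal odour cost through 2).
The campground must at least cover the dairy's forgone profit from cutting 4→2: 155 + 126 = 281.

$281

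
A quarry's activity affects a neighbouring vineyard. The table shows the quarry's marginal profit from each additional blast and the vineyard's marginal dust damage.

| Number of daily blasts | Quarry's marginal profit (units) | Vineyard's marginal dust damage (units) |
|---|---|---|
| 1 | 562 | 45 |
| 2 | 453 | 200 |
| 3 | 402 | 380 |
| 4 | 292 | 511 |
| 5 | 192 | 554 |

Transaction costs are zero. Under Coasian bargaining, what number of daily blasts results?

Bargaining reaches the level where marginal profit last exceeds marginal dust damage.
That holds through level 3 (402 ≥ 380) but not at 4 (292 < 511).

3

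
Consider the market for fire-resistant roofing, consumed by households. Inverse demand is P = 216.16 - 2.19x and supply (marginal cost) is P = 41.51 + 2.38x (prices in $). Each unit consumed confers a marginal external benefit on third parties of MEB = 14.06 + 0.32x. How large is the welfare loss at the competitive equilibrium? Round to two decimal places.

DWL = $81.31

Market equilibrium (private): 41.51 + 2.38x = 216.16 - 2.19x → x_m = 38.2166.
Social marginal benefit = demand + MEB = 230.22 - 1.87x.
Set SMB = MC: 230.22 - 1.87x = 41.51 + 2.38x → x* = 44.4024.
The loss is the area between SMB and MC from x* to x_m; with linear curves that's a triangle of height MEB(x_m).
DWL = ½ × 6.1858 × 26.2893 = 81.3102.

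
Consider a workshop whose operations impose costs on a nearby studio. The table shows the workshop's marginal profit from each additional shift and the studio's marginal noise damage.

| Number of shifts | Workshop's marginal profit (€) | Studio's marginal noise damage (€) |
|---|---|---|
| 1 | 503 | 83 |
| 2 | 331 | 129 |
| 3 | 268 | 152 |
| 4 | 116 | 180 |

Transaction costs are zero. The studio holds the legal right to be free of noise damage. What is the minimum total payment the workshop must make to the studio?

Efficient level: marginal profit ≥ marginal noise damage through level 3, so k* = 3.
With the studio holding the right, the workshop must at least compensate total damage at k*: 83 + 129 + 152 = 364.

€364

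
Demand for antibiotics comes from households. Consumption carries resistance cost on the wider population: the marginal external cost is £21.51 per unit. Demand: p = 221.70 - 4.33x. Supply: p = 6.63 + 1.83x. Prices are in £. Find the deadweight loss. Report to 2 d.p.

DWL = £37.56

Market equilibrium (private): 6.63 + 1.83x = 221.70 - 4.33x → x_m = 34.9140.
Social marginal benefit = demand − MEC = 200.19 - 4.33x.
Set SMB = MC: 200.19 - 4.33x = 6.63 + 1.83x → x* = 31.4221.
The welfare-loss triangle has base |x_m − x*| and height MEC(x_m) (the vertical gap between SMB and MC is zero at x* and MEC at x_m).
DWL = ½ × 3.4919 × 21.5100 = 37.5554.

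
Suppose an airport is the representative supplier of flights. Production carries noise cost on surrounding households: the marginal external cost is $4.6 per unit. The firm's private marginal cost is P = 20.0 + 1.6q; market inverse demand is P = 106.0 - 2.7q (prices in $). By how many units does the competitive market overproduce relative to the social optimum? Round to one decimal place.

Market equilibrium (private): 20.0 + 1.6q = 106.0 - 2.7q → q_m = 20.0000.
Social marginal cost = private MC + MEC = 24.6 + 1.6q.
Set SMC = demand: 24.6 + 1.6q = 106.0 - 2.7q → q* = 18.9302.
Gap = |20.0000 − 18.9302| = 1.0698.

1.1 units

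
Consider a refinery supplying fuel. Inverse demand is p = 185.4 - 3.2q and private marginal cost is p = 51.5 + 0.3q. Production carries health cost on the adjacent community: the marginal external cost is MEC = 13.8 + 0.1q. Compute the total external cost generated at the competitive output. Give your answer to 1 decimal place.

601.1

Market equilibrium (private): 51.5 + 0.3q = 185.4 - 3.2q → q_m = 38.2571.
Total external cost = ∫₀^{q_m} (13.8 + 0.1q) dq = 13.8×38.2571 + ½×0.1×38.2571² = 601.1283.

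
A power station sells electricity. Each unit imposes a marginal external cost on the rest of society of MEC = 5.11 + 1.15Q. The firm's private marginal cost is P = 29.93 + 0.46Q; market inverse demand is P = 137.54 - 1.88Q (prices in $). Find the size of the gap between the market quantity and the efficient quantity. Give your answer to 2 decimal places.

Market equilibrium (private): 29.93 + 0.46Q = 137.54 - 1.88Q → Q_m = 45.9872.
Social marginal cost = private MC + MEC = 35.04 + 1.61Q.
Set SMC = demand: 35.04 + 1.61Q = 137.54 - 1.88Q → Q* = 29.3696.
Gap = |45.9872 − 29.3696| = 16.6176.

16.62 units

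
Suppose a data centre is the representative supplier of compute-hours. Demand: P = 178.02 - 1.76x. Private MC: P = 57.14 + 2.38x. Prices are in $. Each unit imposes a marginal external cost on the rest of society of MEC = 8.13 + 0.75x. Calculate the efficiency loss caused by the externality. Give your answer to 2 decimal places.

DWL = $92.20

Market equilibrium (private): 57.14 + 2.38x = 178.02 - 1.76x → x_m = 29.1981.
Social marginal cost = private MC + MEC = 65.27 + 3.13x.
Set SMC = demand: 65.27 + 3.13x = 178.02 - 1.76x → x* = 23.0573.
Between x* and x_m the wedge SMC − demand runs linearly from 0 to MEC(x_m), so the loss is a triangle.
DWL = ½ × 6.1408 × 30.0286 = 92.1998.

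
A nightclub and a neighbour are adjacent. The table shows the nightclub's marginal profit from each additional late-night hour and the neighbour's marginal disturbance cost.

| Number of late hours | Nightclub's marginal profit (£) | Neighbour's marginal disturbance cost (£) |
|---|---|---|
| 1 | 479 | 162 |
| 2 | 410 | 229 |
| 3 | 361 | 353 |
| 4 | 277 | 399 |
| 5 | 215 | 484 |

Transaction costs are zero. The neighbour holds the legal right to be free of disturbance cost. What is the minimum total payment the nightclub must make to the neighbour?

£744

Efficient level: marginal profit ≥ marginal disturbance cost through level 3, so k* = 3.
With the neighbour holding the right, the nightclub must at least compensate total damage at k*: 162 + 229 + 353 = 744.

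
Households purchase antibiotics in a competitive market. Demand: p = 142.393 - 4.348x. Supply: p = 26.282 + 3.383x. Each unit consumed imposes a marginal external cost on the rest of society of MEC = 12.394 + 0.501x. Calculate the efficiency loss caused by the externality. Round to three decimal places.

DWL = 24.098

Market equilibrium (private): 26.282 + 3.383x = 142.393 - 4.348x → x_m = 15.0189.
Social marginal benefit = demand − MEC = 129.999 - 4.849x.
Set SMB = MC: 129.999 - 4.849x = 26.282 + 3.383x → x* = 12.5992.
Between x* and x_m the wedge MC − SMB runs linearly from 0 to MEC(x_m), so the loss is a triangle.
DWL = ½ × 2.4197 × 19.9185 = 24.0984.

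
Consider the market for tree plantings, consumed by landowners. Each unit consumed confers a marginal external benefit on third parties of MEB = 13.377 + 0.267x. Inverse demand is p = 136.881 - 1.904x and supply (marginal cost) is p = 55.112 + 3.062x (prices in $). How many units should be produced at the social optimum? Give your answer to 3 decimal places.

x* = 20.248

Social marginal benefit = demand + MEB = 150.258 - 1.637x.
Set SMB = MC: 150.258 - 1.637x = 55.112 + 3.062x → x* = 20.2481.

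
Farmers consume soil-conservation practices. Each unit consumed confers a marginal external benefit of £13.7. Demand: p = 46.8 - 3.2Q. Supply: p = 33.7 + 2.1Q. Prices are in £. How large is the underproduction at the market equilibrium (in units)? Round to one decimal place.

Market equilibrium (private): 33.7 + 2.1Q = 46.8 - 3.2Q → Q_m = 2.4717.
Social marginal benefit = demand + MEB = 60.5 - 3.2Q.
Set SMB = MC: 60.5 - 3.2Q = 33.7 + 2.1Q → Q* = 5.0566.
Gap = |2.4717 − 5.0566| = 2.5849.

2.6 units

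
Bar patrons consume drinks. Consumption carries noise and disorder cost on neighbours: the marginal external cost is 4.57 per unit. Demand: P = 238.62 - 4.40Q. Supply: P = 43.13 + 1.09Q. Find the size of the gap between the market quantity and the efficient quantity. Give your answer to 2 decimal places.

0.83 units

Market equilibrium (private): 43.13 + 1.09Q = 238.62 - 4.40Q → Q_m = 35.6084.
Social marginal benefit = demand − MEC = 234.05 - 4.40Q.
Set SMB = MC: 234.05 - 4.40Q = 43.13 + 1.09Q → Q* = 34.7760.
Gap = |35.6084 − 34.7760| = 0.8324.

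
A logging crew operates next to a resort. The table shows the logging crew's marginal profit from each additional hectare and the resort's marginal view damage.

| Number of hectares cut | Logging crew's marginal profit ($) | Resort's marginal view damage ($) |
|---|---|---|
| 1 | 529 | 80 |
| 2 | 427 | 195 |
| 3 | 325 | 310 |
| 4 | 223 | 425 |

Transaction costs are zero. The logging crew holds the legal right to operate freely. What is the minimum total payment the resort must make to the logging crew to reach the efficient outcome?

Left alone the logging crew would choose level 4 (marginal profit stays positive).
Efficient level: k* = 3 (marginal profit ≥ marginal view damage through 3).
The resort must at least cover the logging crew's forgone profit from cutting 4→3: 223 = 223.

$223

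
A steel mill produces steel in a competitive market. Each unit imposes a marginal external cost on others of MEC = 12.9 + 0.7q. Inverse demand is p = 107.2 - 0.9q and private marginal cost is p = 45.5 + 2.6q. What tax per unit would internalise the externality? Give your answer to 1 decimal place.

Social marginal cost = private MC + MEC = 58.4 + 3.3q.
Set SMC = demand: 58.4 + 3.3q = 107.2 - 0.9q → q* = 11.6190.
The Pigouvian tax equals MEC at q*: 12.9 + 0.7×11.6190 = 21.0333.

tax = 21.0 per unit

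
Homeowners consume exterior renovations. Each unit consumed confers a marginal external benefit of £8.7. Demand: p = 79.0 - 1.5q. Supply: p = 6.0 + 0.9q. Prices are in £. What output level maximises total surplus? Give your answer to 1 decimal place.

q* = 34.0

Social marginal benefit = demand + MEB = 87.7 - 1.5q.
Set SMB = MC: 87.7 - 1.5q = 6.0 + 0.9q → q* = 34.0417.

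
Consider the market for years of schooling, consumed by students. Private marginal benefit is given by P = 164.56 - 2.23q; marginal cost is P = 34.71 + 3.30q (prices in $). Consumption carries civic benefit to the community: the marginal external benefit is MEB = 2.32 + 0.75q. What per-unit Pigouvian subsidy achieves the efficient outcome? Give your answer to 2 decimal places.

subsidy = $23.06 per unit

Social marginal benefit = demand + MEB = 166.88 - 1.48q.
Set SMB = MC: 166.88 - 1.48q = 34.71 + 3.30q → q* = 27.6506.
The Pigouvian subsidy equals MEB at q*: 2.32 + 0.75×27.6506 = 23.0580.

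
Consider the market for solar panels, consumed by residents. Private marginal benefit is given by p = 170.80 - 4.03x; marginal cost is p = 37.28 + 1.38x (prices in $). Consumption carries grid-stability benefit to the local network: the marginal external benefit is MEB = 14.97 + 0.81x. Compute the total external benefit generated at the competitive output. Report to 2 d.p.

$616.15

Market equilibrium (private): 37.28 + 1.38x = 170.80 - 4.03x → x_m = 24.6802.
Total external benefit = ∫₀^{x_m} (14.97 + 0.81x) dx = 14.97×24.6802 + ½×0.81×24.6802² = 616.1531.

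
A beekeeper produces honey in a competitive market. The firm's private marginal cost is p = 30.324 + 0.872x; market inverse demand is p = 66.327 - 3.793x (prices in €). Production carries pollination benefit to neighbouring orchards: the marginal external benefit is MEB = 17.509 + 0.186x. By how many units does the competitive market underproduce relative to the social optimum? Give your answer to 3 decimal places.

4.230 units

Market equilibrium (private): 30.324 + 0.872x = 66.327 - 3.793x → x_m = 7.7177.
Social marginal cost = private MC − MEB = 12.815 + 0.686x.
Set SMC = demand: 12.815 + 0.686x = 66.327 - 3.793x → x* = 11.9473.
Gap = |7.7177 − 11.9473| = 4.2296.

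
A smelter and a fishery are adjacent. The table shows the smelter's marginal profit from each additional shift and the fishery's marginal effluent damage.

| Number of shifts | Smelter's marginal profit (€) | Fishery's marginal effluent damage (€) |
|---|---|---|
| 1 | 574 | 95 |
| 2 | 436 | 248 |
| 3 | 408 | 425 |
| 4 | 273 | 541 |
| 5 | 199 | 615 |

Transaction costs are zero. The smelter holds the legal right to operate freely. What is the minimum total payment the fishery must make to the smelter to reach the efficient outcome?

Left alone the smelter would choose level 5 (marginal profit stays positive).
Efficient level: k* = 2 (marginal profit ≥ marginal effluent damage through 2).
The fishery must at least cover the smelter's forgone profit from cutting 5→2: 408 + 273 + 199 = 880.

€880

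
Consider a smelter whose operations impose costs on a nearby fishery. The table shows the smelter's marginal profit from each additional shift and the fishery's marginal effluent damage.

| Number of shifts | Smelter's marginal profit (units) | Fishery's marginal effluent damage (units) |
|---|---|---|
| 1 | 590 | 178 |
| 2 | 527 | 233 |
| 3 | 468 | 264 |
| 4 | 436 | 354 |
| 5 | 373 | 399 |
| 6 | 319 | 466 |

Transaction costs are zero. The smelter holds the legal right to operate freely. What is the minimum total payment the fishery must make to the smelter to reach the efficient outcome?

Left alone the smelter would choose level 6 (marginal profit stays positive).
Efficient level: k* = 4 (marginal profit ≥ marginal effluent damage through 4).
The fishery must at least cover the smelter's forgone profit from cutting 6→4: 373 + 319 = 692.

692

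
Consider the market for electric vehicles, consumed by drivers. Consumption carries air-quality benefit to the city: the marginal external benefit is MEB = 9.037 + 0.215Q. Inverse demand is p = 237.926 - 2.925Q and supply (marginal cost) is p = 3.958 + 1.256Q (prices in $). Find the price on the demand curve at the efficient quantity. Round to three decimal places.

P = $58.705

Social marginal benefit = demand + MEB = 246.963 - 2.710Q.
Set SMB = MC: 246.963 - 2.710Q = 3.958 + 1.256Q → Q* = 61.2721.
Consumer price on the demand curve at Q*: 237.926 − 2.925×61.2721 = 58.7051.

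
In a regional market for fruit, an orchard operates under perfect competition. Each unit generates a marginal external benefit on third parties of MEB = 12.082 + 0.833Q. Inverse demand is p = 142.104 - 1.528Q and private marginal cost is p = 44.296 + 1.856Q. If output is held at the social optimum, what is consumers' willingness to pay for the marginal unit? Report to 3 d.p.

Social marginal cost = private MC − MEB = 32.214 + 1.023Q.
Set SMC = demand: 32.214 + 1.023Q = 142.104 - 1.528Q → Q* = 43.0772.
Consumer price on the demand curve at Q*: 142.104 − 1.528×43.0772 = 76.2820.

P = 76.282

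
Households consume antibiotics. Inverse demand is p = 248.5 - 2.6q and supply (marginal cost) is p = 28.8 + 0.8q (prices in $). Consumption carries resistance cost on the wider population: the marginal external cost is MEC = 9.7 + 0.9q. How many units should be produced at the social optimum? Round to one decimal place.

q* = 48.8

Social marginal benefit = demand − MEC = 238.8 - 3.5q.
Set SMB = MC: 238.8 - 3.5q = 28.8 + 0.8q → q* = 48.8372.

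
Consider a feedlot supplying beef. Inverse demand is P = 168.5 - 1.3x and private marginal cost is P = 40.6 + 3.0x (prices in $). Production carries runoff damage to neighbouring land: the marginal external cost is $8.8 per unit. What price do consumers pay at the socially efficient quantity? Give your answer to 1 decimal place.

P = $132.5

Social marginal cost = private MC + MEC = 49.4 + 3.0x.
Set SMC = demand: 49.4 + 3.0x = 168.5 - 1.3x → x* = 27.6977.
Consumer price on the demand curve at x*: 168.5 − 1.3×27.6977 = 132.4930.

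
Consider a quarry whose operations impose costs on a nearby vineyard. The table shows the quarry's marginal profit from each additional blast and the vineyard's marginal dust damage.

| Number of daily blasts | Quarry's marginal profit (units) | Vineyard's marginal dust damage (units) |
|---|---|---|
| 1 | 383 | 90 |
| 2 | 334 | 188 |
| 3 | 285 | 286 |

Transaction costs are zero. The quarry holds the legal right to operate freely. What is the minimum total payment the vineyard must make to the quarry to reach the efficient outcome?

285

Left alone the quarry would choose level 3 (marginal profit stays positive).
Efficient level: k* = 2 (marginal profit ≥ marginal dust damage through 2).
The vineyard must at least cover the quarry's forgone profit from cutting 3→2: 285 = 285.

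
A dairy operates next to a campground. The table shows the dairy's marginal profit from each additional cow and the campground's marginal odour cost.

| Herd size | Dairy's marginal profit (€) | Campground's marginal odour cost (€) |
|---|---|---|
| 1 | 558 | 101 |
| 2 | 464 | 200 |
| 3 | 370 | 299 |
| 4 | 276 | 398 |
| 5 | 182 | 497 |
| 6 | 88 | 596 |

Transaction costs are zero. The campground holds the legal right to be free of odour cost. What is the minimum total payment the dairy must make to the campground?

Efficient level: marginal profit ≥ marginal odour cost through level 3, so k* = 3.
With the campground holding the right, the dairy must at least compensate total damage at k*: 101 + 200 + 299 = 600.

€600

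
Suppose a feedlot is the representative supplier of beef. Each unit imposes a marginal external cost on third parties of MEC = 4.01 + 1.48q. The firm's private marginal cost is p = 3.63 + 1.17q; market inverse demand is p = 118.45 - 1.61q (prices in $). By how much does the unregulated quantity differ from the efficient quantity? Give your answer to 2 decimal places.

15.29 units

Market equilibrium (private): 3.63 + 1.17q = 118.45 - 1.61q → q_m = 41.3022.
Social marginal cost = private MC + MEC = 7.64 + 2.65q.
Set SMC = demand: 7.64 + 2.65q = 118.45 - 1.61q → q* = 26.0117.
Gap = |41.3022 − 26.0117| = 15.2905.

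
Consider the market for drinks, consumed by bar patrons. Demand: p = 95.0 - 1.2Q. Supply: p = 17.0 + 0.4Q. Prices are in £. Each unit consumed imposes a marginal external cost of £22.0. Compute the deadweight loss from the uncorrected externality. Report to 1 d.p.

DWL = £151.3

Market equilibrium (private): 17.0 + 0.4Q = 95.0 - 1.2Q → Q_m = 48.7500.
Social marginal benefit = demand − MEC = 73.0 - 1.2Q.
Set SMB = MC: 73.0 - 1.2Q = 17.0 + 0.4Q → Q* = 35.0000.
Between Q* and Q_m the wedge MC − SMB runs linearly from 0 to MEC(Q_m), so the loss is a triangle.
DWL = ½ × 13.7500 × 22.0000 = 151.2500.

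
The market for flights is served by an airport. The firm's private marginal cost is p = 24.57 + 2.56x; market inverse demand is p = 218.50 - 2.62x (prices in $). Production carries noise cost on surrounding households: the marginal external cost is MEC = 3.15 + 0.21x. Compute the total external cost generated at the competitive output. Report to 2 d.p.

Market equilibrium (private): 24.57 + 2.56x = 218.50 - 2.62x → x_m = 37.4382.
Total external cost = ∫₀^{x_m} (3.15 + 0.21x) dx = 3.15×37.4382 + ½×0.21×37.4382² = 265.1003.

$265.10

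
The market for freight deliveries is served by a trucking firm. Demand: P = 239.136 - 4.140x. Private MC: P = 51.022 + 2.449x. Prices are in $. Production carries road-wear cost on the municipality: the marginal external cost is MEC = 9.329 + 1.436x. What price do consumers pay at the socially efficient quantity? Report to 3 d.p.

Social marginal cost = private MC + MEC = 60.351 + 3.885x.
Set SMC = demand: 60.351 + 3.885x = 239.136 - 4.140x → x* = 22.2785.
Consumer price on the demand curve at x*: 239.136 − 4.140×22.2785 = 146.9030.

P = $146.903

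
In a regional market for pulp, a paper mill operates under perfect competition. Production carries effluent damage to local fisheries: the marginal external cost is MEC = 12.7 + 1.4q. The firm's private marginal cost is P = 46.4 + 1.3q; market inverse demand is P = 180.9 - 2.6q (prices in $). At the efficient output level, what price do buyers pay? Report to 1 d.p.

Social marginal cost = private MC + MEC = 59.1 + 2.7q.
Set SMC = demand: 59.1 + 2.7q = 180.9 - 2.6q → q* = 22.9811.
Consumer price on the demand curve at q*: 180.9 − 2.6×22.9811 = 121.1491.

P = $121.1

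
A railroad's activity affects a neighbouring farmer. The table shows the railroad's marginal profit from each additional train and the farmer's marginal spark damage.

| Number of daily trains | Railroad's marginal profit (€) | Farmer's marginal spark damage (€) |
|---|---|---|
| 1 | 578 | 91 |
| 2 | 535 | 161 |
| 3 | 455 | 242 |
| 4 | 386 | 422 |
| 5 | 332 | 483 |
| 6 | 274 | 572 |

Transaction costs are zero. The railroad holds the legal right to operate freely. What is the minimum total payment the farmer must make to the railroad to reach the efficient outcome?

€992

Left alone the railroad would choose level 6 (marginal profit stays positive).
Efficient level: k* = 3 (marginal profit ≥ marginal spark damage through 3).
The farmer must at least cover the railroad's forgone profit from cutting 6→3: 386 + 332 + 274 = 992.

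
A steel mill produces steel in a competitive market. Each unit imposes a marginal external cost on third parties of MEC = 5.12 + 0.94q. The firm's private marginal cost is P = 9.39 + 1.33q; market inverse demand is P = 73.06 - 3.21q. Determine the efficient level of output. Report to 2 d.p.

Social marginal cost = private MC + MEC = 14.51 + 2.27q.
Set SMC = demand: 14.51 + 2.27q = 73.06 - 3.21q → q* = 10.6843.

q* = 10.68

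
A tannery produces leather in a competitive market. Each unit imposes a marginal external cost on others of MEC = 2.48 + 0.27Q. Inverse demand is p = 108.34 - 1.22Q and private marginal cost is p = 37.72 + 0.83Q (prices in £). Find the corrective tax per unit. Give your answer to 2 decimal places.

tax = £10.41 per unit

Social marginal cost = private MC + MEC = 40.20 + 1.10Q.
Set SMC = demand: 40.20 + 1.10Q = 108.34 - 1.22Q → Q* = 29.3707.
The Pigouvian tax equals MEC at Q*: 2.48 + 0.27×29.3707 = 10.4101.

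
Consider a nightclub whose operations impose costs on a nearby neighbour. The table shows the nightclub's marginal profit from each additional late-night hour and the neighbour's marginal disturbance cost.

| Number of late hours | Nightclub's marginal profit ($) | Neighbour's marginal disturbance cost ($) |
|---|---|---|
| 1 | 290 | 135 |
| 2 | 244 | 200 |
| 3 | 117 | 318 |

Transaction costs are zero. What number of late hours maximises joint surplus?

Bargaining reaches the level where marginal profit last exceeds marginal disturbance cost.
That holds through level 2 (244 ≥ 200) but not at 3 (117 < 318).

2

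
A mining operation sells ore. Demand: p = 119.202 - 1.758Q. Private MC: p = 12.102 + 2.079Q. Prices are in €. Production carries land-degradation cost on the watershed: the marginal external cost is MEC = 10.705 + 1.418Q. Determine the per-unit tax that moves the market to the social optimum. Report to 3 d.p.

tax = €36.716 per unit

Social marginal cost = private MC + MEC = 22.807 + 3.497Q.
Set SMC = demand: 22.807 + 3.497Q = 119.202 - 1.758Q → Q* = 18.3435.
The Pigouvian tax equals MEC at Q*: 10.705 + 1.418×18.3435 = 36.7161.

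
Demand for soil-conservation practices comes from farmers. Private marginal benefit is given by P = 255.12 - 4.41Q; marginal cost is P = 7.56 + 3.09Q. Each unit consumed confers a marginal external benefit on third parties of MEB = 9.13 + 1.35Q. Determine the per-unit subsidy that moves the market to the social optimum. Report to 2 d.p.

Social marginal benefit = demand + MEB = 264.25 - 3.06Q.
Set SMB = MC: 264.25 - 3.06Q = 7.56 + 3.09Q → Q* = 41.7382.
The Pigouvian subsidy equals MEB at Q*: 9.13 + 1.35×41.7382 = 65.4766.

subsidy = 65.48 per unit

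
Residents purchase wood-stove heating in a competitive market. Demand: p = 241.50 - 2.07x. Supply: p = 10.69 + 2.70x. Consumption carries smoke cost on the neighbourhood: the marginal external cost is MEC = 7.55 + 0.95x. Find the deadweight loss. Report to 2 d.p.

DWL = 250.37

Market equilibrium (private): 10.69 + 2.70x = 241.50 - 2.07x → x_m = 48.3878.
Social marginal benefit = demand − MEC = 233.95 - 3.02x.
Set SMB = MC: 233.95 - 3.02x = 10.69 + 2.70x → x* = 39.0315.
The welfare-loss triangle has base |x_m − x*| and height MEC(x_m) (the vertical gap between SMB and MC is zero at x* and MEC at x_m).
DWL = ½ × 9.3563 × 53.5184 = 250.3671.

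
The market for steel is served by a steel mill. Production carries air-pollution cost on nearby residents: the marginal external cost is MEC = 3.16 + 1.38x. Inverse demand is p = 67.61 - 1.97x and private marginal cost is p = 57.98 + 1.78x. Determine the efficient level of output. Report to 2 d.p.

Social marginal cost = private MC + MEC = 61.14 + 3.16x.
Set SMC = demand: 61.14 + 3.16x = 67.61 - 1.97x → x* = 1.2612.

x* = 1.26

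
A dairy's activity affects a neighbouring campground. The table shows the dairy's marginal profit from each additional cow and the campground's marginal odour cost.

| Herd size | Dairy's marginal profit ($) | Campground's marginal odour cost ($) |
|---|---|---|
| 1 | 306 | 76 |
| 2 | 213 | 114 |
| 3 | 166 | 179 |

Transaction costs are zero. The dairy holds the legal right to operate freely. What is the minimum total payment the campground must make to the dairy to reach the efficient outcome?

Left alone the dairy would choose level 3 (marginal profit stays positive).
Efficient level: k* = 2 (marginal profit ≥ marginal odour cost through 2).
The campground must at least cover the dairy's forgone profit from cutting 3→2: 166 = 166.

$166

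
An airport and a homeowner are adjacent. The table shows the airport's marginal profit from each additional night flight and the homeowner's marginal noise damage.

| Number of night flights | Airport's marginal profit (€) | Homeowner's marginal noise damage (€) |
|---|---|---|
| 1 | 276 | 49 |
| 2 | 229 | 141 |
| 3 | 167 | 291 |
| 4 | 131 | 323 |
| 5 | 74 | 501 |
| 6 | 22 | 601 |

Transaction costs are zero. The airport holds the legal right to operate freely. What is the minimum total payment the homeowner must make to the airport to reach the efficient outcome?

€394

Left alone the airport would choose level 6 (marginal profit stays positive).
Efficient level: k* = 2 (marginal profit ≥ marginal noise damage through 2).
The homeowner must at least cover the airport's forgone profit from cutting 6→2: 167 + 131 + 74 + 22 = 394.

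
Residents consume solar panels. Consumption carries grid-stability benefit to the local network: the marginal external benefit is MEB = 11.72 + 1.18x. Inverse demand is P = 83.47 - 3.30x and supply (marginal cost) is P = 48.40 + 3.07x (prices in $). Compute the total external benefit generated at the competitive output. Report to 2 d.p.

Market equilibrium (private): 48.40 + 3.07x = 83.47 - 3.30x → x_m = 5.5055.
Total external benefit = ∫₀^{x_m} (11.72 + 1.18x) dx = 11.72×5.5055 + ½×1.18×5.5055² = 82.4077.

$82.41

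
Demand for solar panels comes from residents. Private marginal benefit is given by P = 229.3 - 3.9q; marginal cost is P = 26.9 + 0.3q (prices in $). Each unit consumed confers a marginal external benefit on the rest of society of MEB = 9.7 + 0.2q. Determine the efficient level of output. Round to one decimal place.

q* = 53.0

Social marginal benefit = demand + MEB = 239.0 - 3.7q.
Set SMB = MC: 239.0 - 3.7q = 26.9 + 0.3q → q* = 53.0250.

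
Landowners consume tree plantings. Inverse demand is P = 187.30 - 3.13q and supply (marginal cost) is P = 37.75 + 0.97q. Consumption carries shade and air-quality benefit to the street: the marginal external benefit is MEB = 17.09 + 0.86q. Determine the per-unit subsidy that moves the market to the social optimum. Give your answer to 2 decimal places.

subsidy = 61.32 per unit

Social marginal benefit = demand + MEB = 204.39 - 2.27q.
Set SMB = MC: 204.39 - 2.27q = 37.75 + 0.97q → q* = 51.4321.
The Pigouvian subsidy equals MEB at q*: 17.09 + 0.86×51.4321 = 61.3216.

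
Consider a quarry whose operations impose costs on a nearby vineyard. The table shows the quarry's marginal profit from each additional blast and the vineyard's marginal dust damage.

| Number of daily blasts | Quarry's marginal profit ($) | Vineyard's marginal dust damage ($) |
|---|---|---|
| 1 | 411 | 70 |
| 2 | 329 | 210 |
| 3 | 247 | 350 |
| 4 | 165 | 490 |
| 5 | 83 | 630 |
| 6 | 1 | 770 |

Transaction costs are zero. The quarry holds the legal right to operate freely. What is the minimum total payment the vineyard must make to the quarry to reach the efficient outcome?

Left alone the quarry would choose level 6 (marginal profit stays positive).
Efficient level: k* = 2 (marginal profit ≥ marginal dust damage through 2).
The vineyard must at least cover the quarry's forgone profit from cutting 6→2: 247 + 165 + 83 + 1 = 496.

$496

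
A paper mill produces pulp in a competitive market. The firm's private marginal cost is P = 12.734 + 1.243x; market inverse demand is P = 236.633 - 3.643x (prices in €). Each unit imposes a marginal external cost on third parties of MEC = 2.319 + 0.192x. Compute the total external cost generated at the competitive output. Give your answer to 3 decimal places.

Market equilibrium (private): 12.734 + 1.243x = 236.633 - 3.643x → x_m = 45.8246.
Total external cost = ∫₀^{x_m} (2.319 + 0.192x) dx = 2.319×45.8246 + ½×0.192×45.8246² = 307.8571.

€307.857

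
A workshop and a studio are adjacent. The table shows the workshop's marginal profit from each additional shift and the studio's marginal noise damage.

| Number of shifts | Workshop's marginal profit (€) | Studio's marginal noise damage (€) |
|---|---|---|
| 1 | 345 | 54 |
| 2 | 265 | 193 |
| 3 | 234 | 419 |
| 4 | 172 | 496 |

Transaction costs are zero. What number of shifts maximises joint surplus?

Bargaining reaches the level where marginal profit last exceeds marginal noise damage.
That holds through level 2 (265 ≥ 193) but not at 3 (234 < 419).

2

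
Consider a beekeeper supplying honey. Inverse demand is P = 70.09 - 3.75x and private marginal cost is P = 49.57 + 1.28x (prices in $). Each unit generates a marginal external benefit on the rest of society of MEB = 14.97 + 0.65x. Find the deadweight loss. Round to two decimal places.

DWL = $35.45

Market equilibrium (private): 49.57 + 1.28x = 70.09 - 3.75x → x_m = 4.0795.
Social marginal cost = private MC − MEB = 34.60 + 0.63x.
Set SMC = demand: 34.60 + 0.63x = 70.09 - 3.75x → x* = 8.1027.
The loss is the area between SMC and demand from x* to x_m; with linear curves that's a triangle of height MEB(x_m).
DWL = ½ × 4.0232 × 17.6217 = 35.4478.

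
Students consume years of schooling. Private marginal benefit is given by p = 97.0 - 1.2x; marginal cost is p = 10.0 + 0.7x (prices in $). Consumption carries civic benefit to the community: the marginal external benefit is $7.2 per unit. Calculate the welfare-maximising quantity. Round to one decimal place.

x* = 49.6

Social marginal benefit = demand + MEB = 104.2 - 1.2x.
Set SMB = MC: 104.2 - 1.2x = 10.0 + 0.7x → x* = 49.5789.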